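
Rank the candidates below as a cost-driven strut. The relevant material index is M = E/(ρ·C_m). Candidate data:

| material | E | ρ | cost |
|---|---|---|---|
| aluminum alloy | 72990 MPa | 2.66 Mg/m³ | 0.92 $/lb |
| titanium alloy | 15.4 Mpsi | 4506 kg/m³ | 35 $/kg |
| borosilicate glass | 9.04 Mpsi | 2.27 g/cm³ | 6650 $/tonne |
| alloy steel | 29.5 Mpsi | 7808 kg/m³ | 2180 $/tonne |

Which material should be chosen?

aluminum alloy

Convert each candidate to consistent units, then evaluate M:
  aluminum alloy: E = 72.99 GPa, ρ = 2660 kg/m³, cost = 2.028 $/kg
  titanium alloy: E = 106.2 GPa, ρ = 4506 kg/m³, cost = 35.00 $/kg
  borosilicate glass: E = 62.33 GPa, ρ = 2270 kg/m³, cost = 6.650 $/kg
  alloy steel: E = 203.4 GPa, ρ = 7808 kg/m³, cost = 2.180 $/kg
  aluminum alloy: M = 13.5 MN·m per $
  alloy steel: M = 11.9 MN·m per $
  borosilicate glass: M = 4.13 MN·m per $
  titanium alloy: M = 0.673 MN·m per $
The maximum is for aluminum alloy.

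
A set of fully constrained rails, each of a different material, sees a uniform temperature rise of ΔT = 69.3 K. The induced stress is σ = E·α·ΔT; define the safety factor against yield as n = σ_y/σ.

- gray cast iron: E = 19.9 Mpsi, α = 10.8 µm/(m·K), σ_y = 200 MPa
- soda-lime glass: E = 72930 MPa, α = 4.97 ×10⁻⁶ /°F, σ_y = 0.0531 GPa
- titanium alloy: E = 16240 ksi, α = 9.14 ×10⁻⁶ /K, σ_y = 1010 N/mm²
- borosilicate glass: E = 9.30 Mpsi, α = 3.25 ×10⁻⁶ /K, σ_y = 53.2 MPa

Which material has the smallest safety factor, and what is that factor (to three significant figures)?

soda-lime glass, n = 1.17

In consistent units (E in GPa, α in ×10⁻⁶/K, σ_y in MPa):
  gray cast iron: E = 137.2, α = 10.8, σ_y = 200.0 → σ = 103 MPa, n = 1.95
  soda-lime glass: E = 72.93, α = 8.95, σ_y = 53.10 → σ = 45.2 MPa, n = 1.17
  titanium alloy: E = 112.0, α = 9.14, σ_y = 1010 → σ = 70.9 MPa, n = 14.2
  borosilicate glass: E = 64.12, α = 3.25, σ_y = 53.20 → σ = 14.4 MPa, n = 3.68
Smallest n: soda-lime glass with n = 1.17.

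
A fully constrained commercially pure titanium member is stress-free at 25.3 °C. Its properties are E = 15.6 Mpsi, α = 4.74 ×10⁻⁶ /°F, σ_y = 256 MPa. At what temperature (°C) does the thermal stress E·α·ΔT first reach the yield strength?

304 °C

E = 15.6 Mpsi = 107.6 GPa.
α = 4.74×10⁻⁶/°F × 9/5 = 8.53×10⁻⁶/K.
E·α·ΔT = 256.0 MPa ⇒ ΔT = 256.0 / (107.6×10³ × 8.53×10⁻⁶) = 279.0 K.
T = 25.3 + 279.0 = 304.3 °C.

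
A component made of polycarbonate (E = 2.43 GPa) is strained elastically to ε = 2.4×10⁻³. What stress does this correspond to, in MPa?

σ = E·ε = 2430 MPa × 2.4×10⁻³ = 5.83 MPa.

5.83 MPa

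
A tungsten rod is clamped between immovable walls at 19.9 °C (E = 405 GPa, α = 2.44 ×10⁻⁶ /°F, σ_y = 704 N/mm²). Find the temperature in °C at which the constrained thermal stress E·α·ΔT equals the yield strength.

416 °C

α = 2.44×10⁻⁶/°F × 9/5 = 4.39×10⁻⁶/K.
σ_y = 704 N/mm² = 704.0 MPa.
E·α·ΔT = 704.0 MPa ⇒ ΔT = 704.0 / (405.0×10³ × 4.39×10⁻⁶) = 395.8 K.
T = 19.9 + 395.8 = 415.7 °C.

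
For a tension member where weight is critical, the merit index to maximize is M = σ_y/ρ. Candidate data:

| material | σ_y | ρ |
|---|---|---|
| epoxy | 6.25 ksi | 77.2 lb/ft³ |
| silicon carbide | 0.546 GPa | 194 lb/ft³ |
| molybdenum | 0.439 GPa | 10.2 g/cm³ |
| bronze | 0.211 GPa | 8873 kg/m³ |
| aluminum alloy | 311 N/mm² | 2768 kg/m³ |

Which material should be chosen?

silicon carbide

After converting to SI:
  epoxy: σ_y = 43.09 MPa, ρ = 1237 kg/m³
  silicon carbide: σ_y = 546.0 MPa, ρ = 3108 kg/m³
  molybdenum: σ_y = 439.0 MPa, ρ = 10200 kg/m³
  bronze: σ_y = 211.0 MPa, ρ = 8873 kg/m³
  aluminum alloy: σ_y = 311.0 MPa, ρ = 2768 kg/m³
  silicon carbide: M = 176 kN·m/kg
  aluminum alloy: M = 112 kN·m/kg
  molybdenum: M = 43.0 kN·m/kg
  epoxy: M = 34.8 kN·m/kg
  bronze: M = 23.8 kN·m/kg
Highest index: silicon carbide.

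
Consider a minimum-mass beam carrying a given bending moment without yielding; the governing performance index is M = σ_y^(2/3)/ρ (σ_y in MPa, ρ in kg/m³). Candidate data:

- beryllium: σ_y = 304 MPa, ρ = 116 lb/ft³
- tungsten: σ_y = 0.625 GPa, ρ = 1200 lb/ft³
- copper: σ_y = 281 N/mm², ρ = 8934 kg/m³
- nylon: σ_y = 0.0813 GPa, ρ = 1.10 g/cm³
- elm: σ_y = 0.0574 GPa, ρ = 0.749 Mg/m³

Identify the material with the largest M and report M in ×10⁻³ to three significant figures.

Convert each candidate to consistent units, then evaluate M:
  beryllium: σ_y = 304.0 MPa, ρ = 1858 kg/m³
  tungsten: σ_y = 625.0 MPa, ρ = 19220 kg/m³
  copper: σ_y = 281.0 MPa, ρ = 8934 kg/m³
  nylon: σ_y = 81.30 MPa, ρ = 1100 kg/m³
  elm: σ_y = 57.40 MPa, ρ = 749.0 kg/m³
  beryllium: M = 24.3×10⁻³
  elm: M = 19.9×10⁻³
  nylon: M = 17.1×10⁻³
  copper: M = 4.80×10⁻³
  tungsten: M = 3.80×10⁻³
The maximum is for beryllium.

beryllium, M = 24.3×10⁻³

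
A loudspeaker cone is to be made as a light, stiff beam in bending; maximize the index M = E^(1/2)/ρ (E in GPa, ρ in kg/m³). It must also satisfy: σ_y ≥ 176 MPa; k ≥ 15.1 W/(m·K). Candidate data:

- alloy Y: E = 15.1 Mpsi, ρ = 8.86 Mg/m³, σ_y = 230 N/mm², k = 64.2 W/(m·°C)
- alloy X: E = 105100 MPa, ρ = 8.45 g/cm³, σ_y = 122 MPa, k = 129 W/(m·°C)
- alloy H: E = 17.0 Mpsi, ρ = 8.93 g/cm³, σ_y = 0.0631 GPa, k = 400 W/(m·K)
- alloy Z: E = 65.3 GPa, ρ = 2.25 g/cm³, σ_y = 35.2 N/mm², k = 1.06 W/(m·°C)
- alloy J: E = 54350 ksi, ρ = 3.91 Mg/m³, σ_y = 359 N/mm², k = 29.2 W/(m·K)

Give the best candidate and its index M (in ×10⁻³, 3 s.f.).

Screen on constraints: σ_y ≥ 176 MPa; k ≥ 15.1 W/(m·K). Survivors: alloy Y, alloy J.
Putting every candidate on a common basis:
  alloy Y: E = 104.1 GPa, ρ = 8860 kg/m³
  alloy J: E = 374.7 GPa, ρ = 3910 kg/m³
  alloy J: M = 4.95×10⁻³
  alloy Y: M = 1.15×10⁻³
Alloy J ranks first.

alloy J, M = 4.95×10⁻³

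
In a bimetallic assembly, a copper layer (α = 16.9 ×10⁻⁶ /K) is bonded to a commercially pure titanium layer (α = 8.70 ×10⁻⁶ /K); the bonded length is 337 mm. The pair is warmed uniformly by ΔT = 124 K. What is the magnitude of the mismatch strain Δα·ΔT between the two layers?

1.02×10⁻³

Δα = |16.9 − 8.70|×10⁻⁶/K = 8.20×10⁻⁶/K.
Mismatch strain = Δα·ΔT = 8.20×10⁻⁶ × 124.0 = 1.02×10⁻³.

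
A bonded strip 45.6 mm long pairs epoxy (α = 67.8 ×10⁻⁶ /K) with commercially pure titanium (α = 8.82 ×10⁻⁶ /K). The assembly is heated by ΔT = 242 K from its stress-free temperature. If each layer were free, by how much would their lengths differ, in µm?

651 µm

Δα = |67.8 − 8.82|×10⁻⁶/K = 59.0×10⁻⁶/K.
ΔL_mismatch = Δα·L·ΔT = 59.0×10⁻⁶ × 45.6 mm × 242.0 K = 651 µm.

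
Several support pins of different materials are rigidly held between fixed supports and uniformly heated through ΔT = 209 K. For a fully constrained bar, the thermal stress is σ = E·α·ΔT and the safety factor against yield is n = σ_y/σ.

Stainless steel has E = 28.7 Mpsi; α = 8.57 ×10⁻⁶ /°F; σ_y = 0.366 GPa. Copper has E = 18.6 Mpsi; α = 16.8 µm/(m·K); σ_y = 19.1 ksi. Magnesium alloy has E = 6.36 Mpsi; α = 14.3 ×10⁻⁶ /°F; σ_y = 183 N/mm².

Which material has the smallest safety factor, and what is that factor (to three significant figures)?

In consistent units (E in GPa, α in ×10⁻⁶/K, σ_y in MPa):
  stainless steel: E = 197.9, α = 15.4, σ_y = 366.0 → σ = 638 MPa, n = 0.574
  copper: E = 128.2, α = 16.8, σ_y = 131.7 → σ = 450 MPa, n = 0.292
  magnesium alloy: E = 43.85, α = 25.7, σ_y = 183.0 → σ = 236 MPa, n = 0.776
The minimum is copper at n = 0.292.

copper, n = 0.292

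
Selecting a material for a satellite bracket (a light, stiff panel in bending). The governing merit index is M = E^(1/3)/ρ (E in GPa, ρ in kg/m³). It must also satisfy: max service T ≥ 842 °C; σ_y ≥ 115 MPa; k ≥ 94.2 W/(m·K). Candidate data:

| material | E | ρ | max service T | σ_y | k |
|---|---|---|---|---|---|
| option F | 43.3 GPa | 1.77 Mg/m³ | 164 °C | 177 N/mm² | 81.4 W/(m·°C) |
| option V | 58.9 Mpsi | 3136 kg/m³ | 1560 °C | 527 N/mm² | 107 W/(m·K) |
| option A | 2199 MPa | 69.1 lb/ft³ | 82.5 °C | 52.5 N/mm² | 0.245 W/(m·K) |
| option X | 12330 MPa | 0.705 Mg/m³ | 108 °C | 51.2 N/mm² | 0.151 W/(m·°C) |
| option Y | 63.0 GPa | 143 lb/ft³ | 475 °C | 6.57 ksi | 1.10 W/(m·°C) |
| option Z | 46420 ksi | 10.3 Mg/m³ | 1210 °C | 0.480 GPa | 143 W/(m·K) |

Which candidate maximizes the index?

option V

Screen on constraints: max service T ≥ 842 °C; σ_y ≥ 115 MPa; k ≥ 94.2 W/(m·K). Survivors: option V, option Z.
After converting to SI:
  option V: E = 406.1 GPa, ρ = 3136 kg/m³
  option Z: E = 320.1 GPa, ρ = 10300 kg/m³
  option V: M = 2.36×10⁻³
  option Z: M = 0.664×10⁻³
Highest index: option V.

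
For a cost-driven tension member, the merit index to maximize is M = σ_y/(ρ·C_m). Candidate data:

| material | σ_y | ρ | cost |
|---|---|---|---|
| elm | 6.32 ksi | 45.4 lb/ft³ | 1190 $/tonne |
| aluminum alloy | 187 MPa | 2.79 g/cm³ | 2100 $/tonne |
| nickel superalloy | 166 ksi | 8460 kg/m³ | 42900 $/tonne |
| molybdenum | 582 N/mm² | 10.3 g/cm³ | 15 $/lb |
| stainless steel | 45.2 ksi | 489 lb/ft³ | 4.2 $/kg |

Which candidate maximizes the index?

Convert each candidate to consistent units, then evaluate M:
  elm: σ_y = 43.57 MPa, ρ = 727.2 kg/m³, cost = 1.190 $/kg
  aluminum alloy: σ_y = 187.0 MPa, ρ = 2790 kg/m³, cost = 2.100 $/kg
  nickel superalloy: σ_y = 1145 MPa, ρ = 8460 kg/m³, cost = 42.90 $/kg
  molybdenum: σ_y = 582.0 MPa, ρ = 10300 kg/m³, cost = 33.07 $/kg
  stainless steel: σ_y = 311.6 MPa, ρ = 7833 kg/m³, cost = 4.200 $/kg
  elm: M = 50.4 kN·m per $
  aluminum alloy: M = 31.9 kN·m per $
  stainless steel: M = 9.47 kN·m per $
  nickel superalloy: M = 3.15 kN·m per $
  molybdenum: M = 1.71 kN·m per $
Highest index: elm.

elm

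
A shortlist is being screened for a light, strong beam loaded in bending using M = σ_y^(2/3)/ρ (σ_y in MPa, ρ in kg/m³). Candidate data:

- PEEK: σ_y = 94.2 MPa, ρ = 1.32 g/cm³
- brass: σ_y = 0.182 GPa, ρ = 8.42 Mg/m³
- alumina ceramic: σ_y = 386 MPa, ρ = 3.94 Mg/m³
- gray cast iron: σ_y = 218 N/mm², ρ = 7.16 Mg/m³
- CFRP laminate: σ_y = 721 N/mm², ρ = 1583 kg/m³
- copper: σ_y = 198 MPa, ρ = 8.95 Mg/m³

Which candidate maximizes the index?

In SI units:
  PEEK: σ_y = 94.20 MPa, ρ = 1320 kg/m³
  brass: σ_y = 182.0 MPa, ρ = 8420 kg/m³
  alumina ceramic: σ_y = 386.0 MPa, ρ = 3940 kg/m³
  gray cast iron: σ_y = 218.0 MPa, ρ = 7160 kg/m³
  CFRP laminate: σ_y = 721.0 MPa, ρ = 1583 kg/m³
  copper: σ_y = 198.0 MPa, ρ = 8950 kg/m³
  CFRP laminate: M = 50.8×10⁻³
  PEEK: M = 15.7×10⁻³
  alumina ceramic: M = 13.5×10⁻³
  gray cast iron: M = 5.06×10⁻³
  brass: M = 3.81×10⁻³
  copper: M = 3.80×10⁻³
Highest index: CFRP laminate.

CFRP laminate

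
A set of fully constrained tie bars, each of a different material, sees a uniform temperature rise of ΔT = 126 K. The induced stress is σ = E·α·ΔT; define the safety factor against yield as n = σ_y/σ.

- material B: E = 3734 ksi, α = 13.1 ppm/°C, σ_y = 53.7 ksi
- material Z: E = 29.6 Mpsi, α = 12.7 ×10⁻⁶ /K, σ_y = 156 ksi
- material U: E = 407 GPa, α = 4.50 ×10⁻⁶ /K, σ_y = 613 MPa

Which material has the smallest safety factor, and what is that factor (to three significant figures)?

In consistent units (E in GPa, α in ×10⁻⁶/K, σ_y in MPa):
  material B: E = 25.75, α = 13.1, σ_y = 370.2 → σ = 42.5 MPa, n = 8.71
  material Z: E = 204.1, α = 12.7, σ_y = 1076 → σ = 327 MPa, n = 3.29
  material U: E = 407.0, α = 4.50, σ_y = 613.0 → σ = 231 MPa, n = 2.66
Smallest n: material U with n = 2.66.

material U, n = 2.66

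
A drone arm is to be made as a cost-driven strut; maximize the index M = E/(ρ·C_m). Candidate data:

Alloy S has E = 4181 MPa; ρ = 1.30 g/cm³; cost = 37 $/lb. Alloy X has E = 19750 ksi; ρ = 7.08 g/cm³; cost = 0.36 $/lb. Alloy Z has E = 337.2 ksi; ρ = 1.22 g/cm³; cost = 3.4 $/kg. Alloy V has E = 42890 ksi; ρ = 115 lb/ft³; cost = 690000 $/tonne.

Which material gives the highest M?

Putting every candidate on a common basis:
  alloy S: E = 4.181 GPa, ρ = 1300 kg/m³, cost = 81.57 $/kg
  alloy X: E = 136.2 GPa, ρ = 7080 kg/m³, cost = 0.7937 $/kg
  alloy Z: E = 2.325 GPa, ρ = 1220 kg/m³, cost = 3.400 $/kg
  alloy V: E = 295.7 GPa, ρ = 1842 kg/m³, cost = 690.0 $/kg
  alloy X: M = 24.2 MN·m per $
  alloy Z: M = 0.560 MN·m per $
  alloy V: M = 0.233 MN·m per $
  alloy S: M = 0.0394 MN·m per $
Highest index: alloy X.

alloy X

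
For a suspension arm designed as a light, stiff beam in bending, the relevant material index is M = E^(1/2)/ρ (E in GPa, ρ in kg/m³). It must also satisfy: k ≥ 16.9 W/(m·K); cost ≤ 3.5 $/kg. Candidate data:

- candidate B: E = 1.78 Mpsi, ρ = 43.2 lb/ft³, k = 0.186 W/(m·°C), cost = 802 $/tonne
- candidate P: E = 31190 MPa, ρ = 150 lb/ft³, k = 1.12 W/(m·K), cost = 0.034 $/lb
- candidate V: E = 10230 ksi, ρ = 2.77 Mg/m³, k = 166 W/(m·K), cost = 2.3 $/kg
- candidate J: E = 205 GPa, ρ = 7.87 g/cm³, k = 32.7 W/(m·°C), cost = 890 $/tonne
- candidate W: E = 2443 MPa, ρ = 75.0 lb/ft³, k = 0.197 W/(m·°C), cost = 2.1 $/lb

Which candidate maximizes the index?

Screen on constraints: k ≥ 16.9 W/(m·K); cost ≤ 3.5 $/kg. Survivors: candidate V, candidate J.
After converting to SI:
  candidate V: E = 70.53 GPa, ρ = 2770 kg/m³
  candidate J: E = 205.0 GPa, ρ = 7870 kg/m³
  candidate V: M = 3.03×10⁻³
  candidate J: M = 1.82×10⁻³
Highest index: candidate V.

candidate V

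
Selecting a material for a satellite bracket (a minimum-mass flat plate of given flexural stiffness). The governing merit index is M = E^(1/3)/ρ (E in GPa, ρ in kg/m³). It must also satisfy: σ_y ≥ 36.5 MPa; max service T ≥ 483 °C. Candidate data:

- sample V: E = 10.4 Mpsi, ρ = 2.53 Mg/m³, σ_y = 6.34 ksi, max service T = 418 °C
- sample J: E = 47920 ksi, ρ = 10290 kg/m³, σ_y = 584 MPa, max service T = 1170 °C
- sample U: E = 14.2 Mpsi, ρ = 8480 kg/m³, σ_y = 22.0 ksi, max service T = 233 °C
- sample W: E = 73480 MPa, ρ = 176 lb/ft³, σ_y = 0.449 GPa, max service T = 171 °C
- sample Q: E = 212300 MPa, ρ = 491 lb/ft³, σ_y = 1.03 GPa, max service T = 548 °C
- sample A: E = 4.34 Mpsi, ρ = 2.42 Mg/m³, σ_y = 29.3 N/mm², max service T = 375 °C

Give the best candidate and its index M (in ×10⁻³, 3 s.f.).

sample Q, M = 0.758×10⁻³

Screen on constraints: σ_y ≥ 36.5 MPa; max service T ≥ 483 °C. Survivors: sample J, sample Q.
Normalizing units and computing the index:
  sample J: E = 330.4 GPa, ρ = 10290 kg/m³
  sample Q: E = 212.3 GPa, ρ = 7865 kg/m³
  sample Q: M = 0.758×10⁻³
  sample J: M = 0.672×10⁻³
Highest index: sample Q.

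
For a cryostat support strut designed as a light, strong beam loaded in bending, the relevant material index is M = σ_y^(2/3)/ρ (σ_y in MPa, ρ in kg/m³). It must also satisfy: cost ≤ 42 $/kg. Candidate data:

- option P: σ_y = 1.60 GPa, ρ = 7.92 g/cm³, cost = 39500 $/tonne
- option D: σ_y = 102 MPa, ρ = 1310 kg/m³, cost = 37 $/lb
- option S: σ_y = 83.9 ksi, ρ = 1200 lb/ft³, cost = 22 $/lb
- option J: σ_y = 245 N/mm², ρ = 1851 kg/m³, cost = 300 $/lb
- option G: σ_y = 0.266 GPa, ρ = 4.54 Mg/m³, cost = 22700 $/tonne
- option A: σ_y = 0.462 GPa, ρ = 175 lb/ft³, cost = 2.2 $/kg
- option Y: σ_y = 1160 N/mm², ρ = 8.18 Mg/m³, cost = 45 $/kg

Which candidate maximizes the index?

Screen on constraints: cost ≤ 42 $/kg. Survivors: option P, option G, option A.
In SI units:
  option P: σ_y = 1600 MPa, ρ = 7920 kg/m³
  option G: σ_y = 266.0 MPa, ρ = 4540 kg/m³
  option A: σ_y = 462.0 MPa, ρ = 2803 kg/m³
  option A: M = 21.3×10⁻³
  option P: M = 17.3×10⁻³
  option G: M = 9.11×10⁻³
Option A ranks first.

option A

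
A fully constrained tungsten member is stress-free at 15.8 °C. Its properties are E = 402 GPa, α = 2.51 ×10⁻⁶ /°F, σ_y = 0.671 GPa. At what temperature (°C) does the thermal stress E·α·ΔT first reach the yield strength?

385 °C

α = 2.51×10⁻⁶/°F × 9/5 = 4.52×10⁻⁶/K.
σ_y = 0.671 GPa = 671.0 MPa.
E·α·ΔT = 671.0 MPa ⇒ ΔT = 671.0 / (402.0×10³ × 4.52×10⁻⁶) = 369.4 K.
T = 15.8 + 369.4 = 385.2 °C.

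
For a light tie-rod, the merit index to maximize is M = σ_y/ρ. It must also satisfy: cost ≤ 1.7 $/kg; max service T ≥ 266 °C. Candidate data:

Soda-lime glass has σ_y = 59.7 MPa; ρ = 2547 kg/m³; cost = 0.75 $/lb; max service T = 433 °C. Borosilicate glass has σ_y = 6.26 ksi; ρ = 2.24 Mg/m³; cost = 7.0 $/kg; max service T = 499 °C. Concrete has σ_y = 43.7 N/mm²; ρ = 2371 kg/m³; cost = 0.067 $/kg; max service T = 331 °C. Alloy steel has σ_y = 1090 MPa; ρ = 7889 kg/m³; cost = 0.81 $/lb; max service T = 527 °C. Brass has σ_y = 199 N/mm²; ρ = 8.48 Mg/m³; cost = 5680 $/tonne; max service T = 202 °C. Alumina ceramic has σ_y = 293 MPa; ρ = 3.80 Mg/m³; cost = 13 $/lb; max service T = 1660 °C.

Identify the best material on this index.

Screen on constraints: cost ≤ 1.7 $/kg; max service T ≥ 266 °C. Survivors: soda-lime glass, concrete.
In SI units:
  soda-lime glass: σ_y = 59.70 MPa, ρ = 2547 kg/m³
  concrete: σ_y = 43.70 MPa, ρ = 2371 kg/m³
  soda-lime glass: M = 23.4 kN·m/kg
  concrete: M = 18.4 kN·m/kg
The maximum is for soda-lime glass.

soda-lime glass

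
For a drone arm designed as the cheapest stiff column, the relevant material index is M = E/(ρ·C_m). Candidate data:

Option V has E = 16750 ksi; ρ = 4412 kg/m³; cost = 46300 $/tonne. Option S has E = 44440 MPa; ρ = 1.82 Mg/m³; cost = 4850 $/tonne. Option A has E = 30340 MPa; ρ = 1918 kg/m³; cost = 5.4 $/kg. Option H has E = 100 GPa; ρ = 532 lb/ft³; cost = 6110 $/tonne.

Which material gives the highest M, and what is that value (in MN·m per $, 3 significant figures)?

Convert each candidate to consistent units, then evaluate M:
  option V: E = 115.5 GPa, ρ = 4412 kg/m³, cost = 46.30 $/kg
  option S: E = 44.44 GPa, ρ = 1820 kg/m³, cost = 4.850 $/kg
  option A: E = 30.34 GPa, ρ = 1918 kg/m³, cost = 5.400 $/kg
  option H: E = 100.0 GPa, ρ = 8522 kg/m³, cost = 6.110 $/kg
  option S: M = 5.03 MN·m per $
  option A: M = 2.93 MN·m per $
  option H: M = 1.92 MN·m per $
  option V: M = 0.565 MN·m per $
Option S has the largest M.

option S, M = 5.03 MN·m per $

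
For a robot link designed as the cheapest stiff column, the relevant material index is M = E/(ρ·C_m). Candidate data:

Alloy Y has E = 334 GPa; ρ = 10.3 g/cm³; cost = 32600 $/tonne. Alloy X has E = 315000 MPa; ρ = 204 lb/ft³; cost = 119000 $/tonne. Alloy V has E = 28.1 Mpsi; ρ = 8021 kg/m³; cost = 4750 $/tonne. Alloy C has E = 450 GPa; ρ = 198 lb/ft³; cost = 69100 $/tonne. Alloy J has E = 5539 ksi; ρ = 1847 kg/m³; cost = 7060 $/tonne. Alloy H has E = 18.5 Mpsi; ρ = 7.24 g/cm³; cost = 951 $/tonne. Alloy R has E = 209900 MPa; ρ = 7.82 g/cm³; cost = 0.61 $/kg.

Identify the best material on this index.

Putting every candidate on a common basis:
  alloy Y: E = 334.0 GPa, ρ = 10300 kg/m³, cost = 32.60 $/kg
  alloy X: E = 315.0 GPa, ρ = 3268 kg/m³, cost = 119.0 $/kg
  alloy V: E = 193.7 GPa, ρ = 8021 kg/m³, cost = 4.750 $/kg
  alloy C: E = 450.0 GPa, ρ = 3172 kg/m³, cost = 69.10 $/kg
  alloy J: E = 38.19 GPa, ρ = 1847 kg/m³, cost = 7.060 $/kg
  alloy H: E = 127.6 GPa, ρ = 7240 kg/m³, cost = 0.9510 $/kg
  alloy R: E = 209.9 GPa, ρ = 7820 kg/m³, cost = 0.6100 $/kg
  alloy R: M = 44.0 MN·m per $
  alloy H: M = 18.5 MN·m per $
  alloy V: M = 5.09 MN·m per $
  alloy J: M = 2.93 MN·m per $
  alloy C: M = 2.05 MN·m per $
  alloy Y: M = 0.995 MN·m per $
  alloy X: M = 0.810 MN·m per $
Highest index: alloy R.

alloy R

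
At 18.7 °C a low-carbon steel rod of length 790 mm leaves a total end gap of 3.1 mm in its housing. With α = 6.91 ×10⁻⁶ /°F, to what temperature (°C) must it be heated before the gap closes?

334 °C

α = 6.91×10⁻⁶/°F × 9/5 = 12.4×10⁻⁶/K.
α·L₀·ΔT = 3.1 mm ⇒ ΔT = 3.1 / (12.4×10⁻⁶ × 790.0) = 315.5 K.
T = 18.7 + 315.5 = 334.2 °C.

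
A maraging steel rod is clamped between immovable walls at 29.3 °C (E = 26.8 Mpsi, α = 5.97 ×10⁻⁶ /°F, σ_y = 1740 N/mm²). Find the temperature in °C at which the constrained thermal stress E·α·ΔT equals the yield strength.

906 °C

E = 26.8 Mpsi = 184.8 GPa.
α = 5.97×10⁻⁶/°F × 9/5 = 10.7×10⁻⁶/K.
σ_y = 1740 N/mm² = 1740 MPa.
E·α·ΔT = 1740 MPa ⇒ ΔT = 1740 / (184.8×10³ × 10.7×10⁻⁶) = 876.3 K.
T = 29.3 + 876.3 = 905.6 °C.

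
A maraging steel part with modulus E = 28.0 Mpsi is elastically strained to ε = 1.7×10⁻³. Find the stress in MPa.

328 MPa

E = 28.0 Mpsi = 193.1 GPa.
σ = E·ε = 193100 MPa × 1.7×10⁻³ = 328 MPa.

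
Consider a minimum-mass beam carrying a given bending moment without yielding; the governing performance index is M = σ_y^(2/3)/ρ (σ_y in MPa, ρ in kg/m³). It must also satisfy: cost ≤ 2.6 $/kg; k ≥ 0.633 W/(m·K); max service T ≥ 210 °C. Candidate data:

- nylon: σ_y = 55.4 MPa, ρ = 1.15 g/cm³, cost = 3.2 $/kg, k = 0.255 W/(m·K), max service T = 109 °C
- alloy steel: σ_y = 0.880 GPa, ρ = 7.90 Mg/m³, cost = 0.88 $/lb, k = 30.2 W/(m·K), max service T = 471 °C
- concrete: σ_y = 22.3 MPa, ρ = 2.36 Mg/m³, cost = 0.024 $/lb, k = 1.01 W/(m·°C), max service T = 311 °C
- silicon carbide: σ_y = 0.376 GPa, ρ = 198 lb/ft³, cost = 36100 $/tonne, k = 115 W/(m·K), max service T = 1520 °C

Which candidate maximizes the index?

Screen on constraints: cost ≤ 2.6 $/kg; k ≥ 0.633 W/(m·K); max service T ≥ 210 °C. Survivors: alloy steel, concrete.
Putting every candidate on a common basis:
  alloy steel: σ_y = 880.0 MPa, ρ = 7900 kg/m³
  concrete: σ_y = 22.30 MPa, ρ = 2360 kg/m³
  alloy steel: M = 11.6×10⁻³
  concrete: M = 3.36×10⁻³
Alloy steel has the largest M.

alloy steel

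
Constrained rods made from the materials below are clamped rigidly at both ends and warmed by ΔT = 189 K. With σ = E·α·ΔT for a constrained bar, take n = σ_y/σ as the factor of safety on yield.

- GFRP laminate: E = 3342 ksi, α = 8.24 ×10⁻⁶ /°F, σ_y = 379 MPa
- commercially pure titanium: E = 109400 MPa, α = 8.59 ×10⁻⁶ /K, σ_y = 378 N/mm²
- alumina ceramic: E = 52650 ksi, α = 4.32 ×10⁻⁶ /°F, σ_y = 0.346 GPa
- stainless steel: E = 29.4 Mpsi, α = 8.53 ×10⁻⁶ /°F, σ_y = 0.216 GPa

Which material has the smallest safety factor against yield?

With everything in SI (GPa, ×10⁻⁶/K, MPa):
  GFRP laminate: E = 23.04, α = 14.8, σ_y = 379.0 → σ = 64.6 MPa, n = 5.87
  commercially pure titanium: E = 109.4, α = 8.59, σ_y = 378.0 → σ = 178 MPa, n = 2.13
  alumina ceramic: E = 363.0, α = 7.78, σ_y = 346.0 → σ = 534 MPa, n = 0.649
  stainless steel: E = 202.7, α = 15.4, σ_y = 216.0 → σ = 588 MPa, n = 0.367
Smallest n: stainless steel with n = 0.367.

stainless steel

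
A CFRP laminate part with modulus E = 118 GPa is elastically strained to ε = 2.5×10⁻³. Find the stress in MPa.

σ = E·ε = 118000 MPa × 2.5×10⁻³ = 295 MPa.

295 MPa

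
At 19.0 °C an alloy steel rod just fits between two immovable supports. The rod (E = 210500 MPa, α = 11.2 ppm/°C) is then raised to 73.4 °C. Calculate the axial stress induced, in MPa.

E = 210500 MPa = 210.5 GPa.
ΔT = 54.40 K. Constrained thermal stress σ = E·α·ΔT = 210.5×10³ MPa × 11.2×10⁻⁶ × 54.40 = 128 MPa (compressive).

128 MPa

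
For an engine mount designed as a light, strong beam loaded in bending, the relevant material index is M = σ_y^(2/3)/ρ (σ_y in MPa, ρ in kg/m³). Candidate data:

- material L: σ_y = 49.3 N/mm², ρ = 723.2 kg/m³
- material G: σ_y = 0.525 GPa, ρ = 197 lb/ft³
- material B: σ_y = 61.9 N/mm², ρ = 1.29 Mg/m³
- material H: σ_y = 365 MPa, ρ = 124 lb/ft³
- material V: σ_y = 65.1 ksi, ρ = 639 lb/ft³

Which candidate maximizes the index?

material H

After converting to SI:
  material L: σ_y = 49.30 MPa, ρ = 723.2 kg/m³
  material G: σ_y = 525.0 MPa, ρ = 3156 kg/m³
  material B: σ_y = 61.90 MPa, ρ = 1290 kg/m³
  material H: σ_y = 365.0 MPa, ρ = 1986 kg/m³
  material V: σ_y = 448.8 MPa, ρ = 10240 kg/m³
  material H: M = 25.7×10⁻³
  material G: M = 20.6×10⁻³
  material L: M = 18.6×10⁻³
  material B: M = 12.1×10⁻³
  material V: M = 5.73×10⁻³
The maximum is for material H.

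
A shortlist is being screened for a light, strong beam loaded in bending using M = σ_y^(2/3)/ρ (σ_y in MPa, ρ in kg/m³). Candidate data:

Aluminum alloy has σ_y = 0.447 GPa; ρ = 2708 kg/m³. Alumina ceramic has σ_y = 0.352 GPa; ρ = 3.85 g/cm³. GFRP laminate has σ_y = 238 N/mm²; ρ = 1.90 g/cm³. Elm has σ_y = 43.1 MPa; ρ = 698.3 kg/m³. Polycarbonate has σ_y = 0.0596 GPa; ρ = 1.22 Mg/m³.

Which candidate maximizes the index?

Normalizing units and computing the index:
  aluminum alloy: σ_y = 447.0 MPa, ρ = 2708 kg/m³
  alumina ceramic: σ_y = 352.0 MPa, ρ = 3850 kg/m³
  GFRP laminate: σ_y = 238.0 MPa, ρ = 1900 kg/m³
  elm: σ_y = 43.10 MPa, ρ = 698.3 kg/m³
  polycarbonate: σ_y = 59.60 MPa, ρ = 1220 kg/m³
  aluminum alloy: M = 21.6×10⁻³
  GFRP laminate: M = 20.2×10⁻³
  elm: M = 17.6×10⁻³
  alumina ceramic: M = 12.9×10⁻³
  polycarbonate: M = 12.5×10⁻³
Aluminum alloy has the largest M.

aluminum alloy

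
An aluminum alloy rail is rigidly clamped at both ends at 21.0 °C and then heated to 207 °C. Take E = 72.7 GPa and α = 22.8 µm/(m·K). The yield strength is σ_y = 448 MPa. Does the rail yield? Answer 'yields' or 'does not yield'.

does not yield

ΔT = 186.0 K. Constrained thermal stress σ = E·α·ΔT = 72.70×10³ MPa × 22.8×10⁻⁶ × 186.0 = 308 MPa (compressive).
Compare to σ_y = 448 MPa: σ < σ_y, so it does not yield.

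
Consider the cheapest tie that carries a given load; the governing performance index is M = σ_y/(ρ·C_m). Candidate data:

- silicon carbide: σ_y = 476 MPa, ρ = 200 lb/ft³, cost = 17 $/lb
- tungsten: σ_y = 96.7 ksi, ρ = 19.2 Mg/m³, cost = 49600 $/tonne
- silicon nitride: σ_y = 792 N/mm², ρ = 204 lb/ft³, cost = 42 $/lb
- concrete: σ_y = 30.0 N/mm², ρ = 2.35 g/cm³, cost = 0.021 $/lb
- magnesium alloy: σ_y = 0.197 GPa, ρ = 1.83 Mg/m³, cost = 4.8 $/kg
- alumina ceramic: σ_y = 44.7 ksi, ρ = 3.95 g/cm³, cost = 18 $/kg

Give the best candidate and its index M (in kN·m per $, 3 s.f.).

Convert each candidate to consistent units, then evaluate M:
  silicon carbide: σ_y = 476.0 MPa, ρ = 3204 kg/m³, cost = 37.48 $/kg
  tungsten: σ_y = 666.7 MPa, ρ = 19200 kg/m³, cost = 49.60 $/kg
  silicon nitride: σ_y = 792.0 MPa, ρ = 3268 kg/m³, cost = 92.59 $/kg
  concrete: σ_y = 30.00 MPa, ρ = 2350 kg/m³, cost = 0.04630 $/kg
  magnesium alloy: σ_y = 197.0 MPa, ρ = 1830 kg/m³, cost = 4.800 $/kg
  alumina ceramic: σ_y = 308.2 MPa, ρ = 3950 kg/m³, cost = 18.00 $/kg
  concrete: M = 276 kN·m per $
  magnesium alloy: M = 22.4 kN·m per $
  alumina ceramic: M = 4.33 kN·m per $
  silicon carbide: M = 3.96 kN·m per $
  silicon nitride: M = 2.62 kN·m per $
  tungsten: M = 0.700 kN·m per $
The maximum is for concrete.

concrete, M = 276 kN·m per $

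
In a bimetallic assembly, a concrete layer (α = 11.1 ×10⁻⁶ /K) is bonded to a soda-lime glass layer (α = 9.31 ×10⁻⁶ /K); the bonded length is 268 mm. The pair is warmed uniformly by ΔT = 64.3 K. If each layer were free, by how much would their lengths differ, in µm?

30.8 µm

Δα = |11.1 − 9.31|×10⁻⁶/K = 1.79×10⁻⁶/K.
ΔL_mismatch = Δα·L·ΔT = 1.79×10⁻⁶ × 268.0 mm × 64.3 K = 30.8 µm.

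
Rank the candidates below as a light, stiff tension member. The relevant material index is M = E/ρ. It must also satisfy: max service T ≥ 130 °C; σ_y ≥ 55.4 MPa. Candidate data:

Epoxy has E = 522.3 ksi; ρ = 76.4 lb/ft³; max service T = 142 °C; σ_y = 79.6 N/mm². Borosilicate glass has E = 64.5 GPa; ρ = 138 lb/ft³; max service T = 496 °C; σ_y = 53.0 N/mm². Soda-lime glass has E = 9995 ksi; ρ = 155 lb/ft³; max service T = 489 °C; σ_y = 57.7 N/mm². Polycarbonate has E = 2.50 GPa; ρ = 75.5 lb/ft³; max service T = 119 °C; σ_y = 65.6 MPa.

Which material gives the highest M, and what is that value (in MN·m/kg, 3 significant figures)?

Screen on constraints: max service T ≥ 130 °C; σ_y ≥ 55.4 MPa. Survivors: epoxy, soda-lime glass.
After converting to SI:
  epoxy: E = 3.601 GPa, ρ = 1224 kg/m³
  soda-lime glass: E = 68.91 GPa, ρ = 2483 kg/m³
  soda-lime glass: M = 27.8 MN·m/kg
  epoxy: M = 2.94 MN·m/kg
Soda-lime glass has the largest M.

soda-lime glass, M = 27.8 MN·m/kg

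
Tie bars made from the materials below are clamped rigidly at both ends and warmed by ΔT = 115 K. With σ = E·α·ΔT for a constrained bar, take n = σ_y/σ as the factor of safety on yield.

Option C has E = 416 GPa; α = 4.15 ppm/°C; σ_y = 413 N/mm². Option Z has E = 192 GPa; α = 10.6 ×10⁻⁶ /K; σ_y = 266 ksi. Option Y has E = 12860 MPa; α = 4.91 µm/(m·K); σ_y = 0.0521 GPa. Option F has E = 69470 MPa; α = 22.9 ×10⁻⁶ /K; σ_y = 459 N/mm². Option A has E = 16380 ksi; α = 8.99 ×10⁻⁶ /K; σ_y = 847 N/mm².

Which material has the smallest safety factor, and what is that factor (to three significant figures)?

With everything in SI (GPa, ×10⁻⁶/K, MPa):
  option C: E = 416.0, α = 4.15, σ_y = 413.0 → σ = 199 MPa, n = 2.08
  option Z: E = 192.0, α = 10.6, σ_y = 1834 → σ = 234 MPa, n = 7.84
  option Y: E = 12.86, α = 4.91, σ_y = 52.10 → σ = 7.26 MPa, n = 7.17
  option F: E = 69.47, α = 22.9, σ_y = 459.0 → σ = 183 MPa, n = 2.51
  option A: E = 112.9, α = 8.99, σ_y = 847.0 → σ = 117 MPa, n = 7.25
The minimum is option C at n = 2.08.

option C, n = 2.08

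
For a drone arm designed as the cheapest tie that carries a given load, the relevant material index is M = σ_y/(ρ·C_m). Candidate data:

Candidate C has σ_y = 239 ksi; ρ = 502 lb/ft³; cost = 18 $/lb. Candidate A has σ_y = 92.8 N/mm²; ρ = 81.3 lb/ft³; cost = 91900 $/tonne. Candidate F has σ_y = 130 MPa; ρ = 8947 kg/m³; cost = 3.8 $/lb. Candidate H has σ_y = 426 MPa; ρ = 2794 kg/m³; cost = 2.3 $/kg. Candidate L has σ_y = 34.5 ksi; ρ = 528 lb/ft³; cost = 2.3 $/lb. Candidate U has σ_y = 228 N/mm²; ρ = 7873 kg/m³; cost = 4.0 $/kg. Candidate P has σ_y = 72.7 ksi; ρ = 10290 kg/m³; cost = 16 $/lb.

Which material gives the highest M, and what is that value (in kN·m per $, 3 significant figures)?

candidate H, M = 66.3 kN·m per $

Putting every candidate on a common basis:
  candidate C: σ_y = 1648 MPa, ρ = 8041 kg/m³, cost = 39.68 $/kg
  candidate A: σ_y = 92.80 MPa, ρ = 1302 kg/m³, cost = 91.90 $/kg
  candidate F: σ_y = 130.0 MPa, ρ = 8947 kg/m³, cost = 8.377 $/kg
  candidate H: σ_y = 426.0 MPa, ρ = 2794 kg/m³, cost = 2.300 $/kg
  candidate L: σ_y = 237.9 MPa, ρ = 8458 kg/m³, cost = 5.071 $/kg
  candidate U: σ_y = 228.0 MPa, ρ = 7873 kg/m³, cost = 4.000 $/kg
  candidate P: σ_y = 501.2 MPa, ρ = 10290 kg/m³, cost = 35.27 $/kg
  candidate H: M = 66.3 kN·m per $
  candidate U: M = 7.24 kN·m per $
  candidate L: M = 5.55 kN·m per $
  candidate C: M = 5.16 kN·m per $
  candidate F: M = 1.73 kN·m per $
  candidate P: M = 1.38 kN·m per $
  candidate A: M = 0.775 kN·m per $
Candidate H ranks first.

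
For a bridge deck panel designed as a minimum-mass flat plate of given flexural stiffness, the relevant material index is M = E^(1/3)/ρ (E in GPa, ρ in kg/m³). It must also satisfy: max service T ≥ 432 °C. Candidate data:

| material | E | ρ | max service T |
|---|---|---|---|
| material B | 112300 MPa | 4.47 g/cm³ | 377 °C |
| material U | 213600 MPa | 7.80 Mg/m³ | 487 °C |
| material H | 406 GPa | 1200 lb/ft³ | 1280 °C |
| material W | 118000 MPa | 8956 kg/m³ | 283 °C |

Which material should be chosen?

material U

Screen on constraints: max service T ≥ 432 °C. Survivors: material U, material H.
In SI units:
  material U: E = 213.6 GPa, ρ = 7800 kg/m³
  material H: E = 406.0 GPa, ρ = 19220 kg/m³
  material U: M = 0.766×10⁻³
  material H: M = 0.385×10⁻³
Material U ranks first.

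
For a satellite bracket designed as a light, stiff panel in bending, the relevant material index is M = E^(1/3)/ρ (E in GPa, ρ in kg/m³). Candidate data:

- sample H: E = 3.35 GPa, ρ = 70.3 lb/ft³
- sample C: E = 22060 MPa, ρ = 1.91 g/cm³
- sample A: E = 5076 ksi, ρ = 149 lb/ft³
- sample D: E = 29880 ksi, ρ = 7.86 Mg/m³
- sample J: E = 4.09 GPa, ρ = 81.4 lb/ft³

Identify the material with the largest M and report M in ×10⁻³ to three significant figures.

sample C, M = 1.47×10⁻³

Convert each candidate to consistent units, then evaluate M:
  sample H: E = 3.350 GPa, ρ = 1126 kg/m³
  sample C: E = 22.06 GPa, ρ = 1910 kg/m³
  sample A: E = 35.00 GPa, ρ = 2387 kg/m³
  sample D: E = 206.0 GPa, ρ = 7860 kg/m³
  sample J: E = 4.090 GPa, ρ = 1304 kg/m³
  sample C: M = 1.47×10⁻³
  sample A: M = 1.37×10⁻³
  sample H: M = 1.33×10⁻³
  sample J: M = 1.23×10⁻³
  sample D: M = 0.751×10⁻³
Sample C ranks first.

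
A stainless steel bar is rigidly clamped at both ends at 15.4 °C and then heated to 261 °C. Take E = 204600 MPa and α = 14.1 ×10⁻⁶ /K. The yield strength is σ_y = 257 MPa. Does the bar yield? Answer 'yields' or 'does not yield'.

E = 204600 MPa = 204.6 GPa.
ΔT = 245.6 K. Constrained thermal stress σ = E·α·ΔT = 204.6×10³ MPa × 14.1×10⁻⁶ × 245.6 = 709 MPa (compressive).
Compare to σ_y = 257 MPa: σ ≥ σ_y, so it yields.

yields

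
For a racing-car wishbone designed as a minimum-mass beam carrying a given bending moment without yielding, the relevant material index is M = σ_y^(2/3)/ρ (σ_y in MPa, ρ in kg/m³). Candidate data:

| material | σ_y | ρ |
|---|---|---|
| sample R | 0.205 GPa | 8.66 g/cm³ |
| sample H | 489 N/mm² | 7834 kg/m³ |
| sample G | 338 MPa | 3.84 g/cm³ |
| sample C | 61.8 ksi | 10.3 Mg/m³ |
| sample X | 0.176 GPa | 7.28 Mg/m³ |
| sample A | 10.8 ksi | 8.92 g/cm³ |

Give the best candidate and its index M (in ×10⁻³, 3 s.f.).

sample G, M = 12.6×10⁻³

In SI units:
  sample R: σ_y = 205.0 MPa, ρ = 8660 kg/m³
  sample H: σ_y = 489.0 MPa, ρ = 7834 kg/m³
  sample G: σ_y = 338.0 MPa, ρ = 3840 kg/m³
  sample C: σ_y = 426.1 MPa, ρ = 10300 kg/m³
  sample X: σ_y = 176.0 MPa, ρ = 7280 kg/m³
  sample A: σ_y = 74.46 MPa, ρ = 8920 kg/m³
  sample G: M = 12.6×10⁻³
  sample H: M = 7.92×10⁻³
  sample C: M = 5.50×10⁻³
  sample X: M = 4.31×10⁻³
  sample R: M = 4.01×10⁻³
  sample A: M = 1.98×10⁻³
The maximum is for sample G.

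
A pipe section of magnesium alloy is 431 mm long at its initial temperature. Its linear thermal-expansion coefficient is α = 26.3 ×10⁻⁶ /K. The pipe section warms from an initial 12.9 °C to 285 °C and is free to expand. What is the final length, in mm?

ΔT = 285 − 12.9 = 272.1 K.
ΔL = α·L₀·ΔT = 26.3×10⁻⁶ × 431 mm × 272.1 K = 3.08 mm.
L = L₀ + ΔL = 431 + 3.08 = 434.08 mm.

434.08 mm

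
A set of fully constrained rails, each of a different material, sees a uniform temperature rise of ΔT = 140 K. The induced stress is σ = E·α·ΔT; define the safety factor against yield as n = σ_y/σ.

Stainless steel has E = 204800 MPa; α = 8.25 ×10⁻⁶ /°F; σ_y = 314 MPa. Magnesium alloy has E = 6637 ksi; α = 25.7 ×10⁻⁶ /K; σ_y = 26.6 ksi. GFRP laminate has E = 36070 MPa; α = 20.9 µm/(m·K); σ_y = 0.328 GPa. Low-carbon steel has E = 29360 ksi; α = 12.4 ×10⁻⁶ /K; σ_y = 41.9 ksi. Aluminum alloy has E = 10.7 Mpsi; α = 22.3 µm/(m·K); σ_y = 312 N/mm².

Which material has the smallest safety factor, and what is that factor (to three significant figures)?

stainless steel, n = 0.737

With everything in SI (GPa, ×10⁻⁶/K, MPa):
  stainless steel: E = 204.8, α = 14.8, σ_y = 314.0 → σ = 426 MPa, n = 0.737
  magnesium alloy: E = 45.76, α = 25.7, σ_y = 183.4 → σ = 165 MPa, n = 1.11
  GFRP laminate: E = 36.07, α = 20.9, σ_y = 328.0 → σ = 106 MPa, n = 3.11
  low-carbon steel: E = 202.4, α = 12.4, σ_y = 288.9 → σ = 351 MPa, n = 0.822
  aluminum alloy: E = 73.77, α = 22.3, σ_y = 312.0 → σ = 230 MPa, n = 1.35
The minimum is stainless steel at n = 0.737.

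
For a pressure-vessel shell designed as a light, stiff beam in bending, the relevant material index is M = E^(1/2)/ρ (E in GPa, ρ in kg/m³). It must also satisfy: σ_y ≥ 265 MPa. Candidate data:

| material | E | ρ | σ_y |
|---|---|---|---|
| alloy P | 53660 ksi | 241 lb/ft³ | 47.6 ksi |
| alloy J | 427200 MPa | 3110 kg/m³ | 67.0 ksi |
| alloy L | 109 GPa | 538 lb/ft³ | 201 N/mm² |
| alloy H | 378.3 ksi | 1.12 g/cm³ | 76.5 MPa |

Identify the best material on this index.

alloy J

Screen on constraints: σ_y ≥ 265 MPa. Survivors: alloy P, alloy J.
Putting every candidate on a common basis:
  alloy P: E = 370.0 GPa, ρ = 3860 kg/m³
  alloy J: E = 427.2 GPa, ρ = 3110 kg/m³
  alloy J: M = 6.65×10⁻³
  alloy P: M = 4.98×10⁻³
Alloy J ranks first.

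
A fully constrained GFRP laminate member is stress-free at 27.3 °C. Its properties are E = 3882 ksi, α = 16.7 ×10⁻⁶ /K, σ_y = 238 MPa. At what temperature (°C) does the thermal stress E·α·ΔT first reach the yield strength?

560 °C

E = 3882 ksi = 26.77 GPa.
E·α·ΔT = 238.0 MPa ⇒ ΔT = 238.0 / (26.77×10³ × 16.7×10⁻⁶) = 532.5 K.
T = 27.3 + 532.5 = 559.8 °C.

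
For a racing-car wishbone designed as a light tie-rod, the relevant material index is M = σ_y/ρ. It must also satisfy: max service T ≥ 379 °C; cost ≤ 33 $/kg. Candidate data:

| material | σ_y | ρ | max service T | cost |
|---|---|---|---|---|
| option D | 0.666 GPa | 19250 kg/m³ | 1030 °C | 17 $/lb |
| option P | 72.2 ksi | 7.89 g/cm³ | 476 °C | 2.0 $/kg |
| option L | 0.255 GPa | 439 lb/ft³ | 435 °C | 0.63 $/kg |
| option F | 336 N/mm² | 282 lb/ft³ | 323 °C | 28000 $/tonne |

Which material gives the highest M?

Screen on constraints: max service T ≥ 379 °C; cost ≤ 33 $/kg. Survivors: option P, option L.
In SI units:
  option P: σ_y = 497.8 MPa, ρ = 7890 kg/m³
  option L: σ_y = 255.0 MPa, ρ = 7032 kg/m³
  option P: M = 63.1 kN·m/kg
  option L: M = 36.3 kN·m/kg
Option P ranks first.

option P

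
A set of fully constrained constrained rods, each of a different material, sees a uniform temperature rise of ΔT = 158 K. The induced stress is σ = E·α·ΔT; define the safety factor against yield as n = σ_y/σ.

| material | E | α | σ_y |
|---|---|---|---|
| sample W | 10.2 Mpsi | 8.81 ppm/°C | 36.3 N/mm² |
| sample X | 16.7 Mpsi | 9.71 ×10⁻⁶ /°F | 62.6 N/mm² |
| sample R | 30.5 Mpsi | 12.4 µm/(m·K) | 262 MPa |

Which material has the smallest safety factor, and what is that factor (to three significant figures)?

In consistent units (E in GPa, α in ×10⁻⁶/K, σ_y in MPa):
  sample W: E = 70.33, α = 8.81, σ_y = 36.30 → σ = 97.9 MPa, n = 0.371
  sample X: E = 115.1, α = 17.5, σ_y = 62.60 → σ = 318 MPa, n = 0.197
  sample R: E = 210.3, α = 12.4, σ_y = 262.0 → σ = 412 MPa, n = 0.636
Sample X has the lowest safety factor, n = 0.197.

sample X, n = 0.197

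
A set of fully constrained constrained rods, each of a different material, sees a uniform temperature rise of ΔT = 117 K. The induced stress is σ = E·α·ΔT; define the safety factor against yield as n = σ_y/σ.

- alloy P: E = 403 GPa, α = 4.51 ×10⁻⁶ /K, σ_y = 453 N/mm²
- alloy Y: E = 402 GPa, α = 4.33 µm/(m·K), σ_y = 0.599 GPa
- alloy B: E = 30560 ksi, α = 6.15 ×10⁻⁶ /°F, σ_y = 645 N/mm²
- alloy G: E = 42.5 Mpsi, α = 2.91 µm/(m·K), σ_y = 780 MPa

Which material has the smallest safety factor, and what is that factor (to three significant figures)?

alloy P, n = 2.13

In consistent units (E in GPa, α in ×10⁻⁶/K, σ_y in MPa):
  alloy P: E = 403.0, α = 4.51, σ_y = 453.0 → σ = 213 MPa, n = 2.13
  alloy Y: E = 402.0, α = 4.33, σ_y = 599.0 → σ = 204 MPa, n = 2.94
  alloy B: E = 210.7, α = 11.1, σ_y = 645.0 → σ = 273 MPa, n = 2.36
  alloy G: E = 293.0, α = 2.91, σ_y = 780.0 → σ = 99.8 MPa, n = 7.82
Alloy P has the lowest safety factor, n = 2.13.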